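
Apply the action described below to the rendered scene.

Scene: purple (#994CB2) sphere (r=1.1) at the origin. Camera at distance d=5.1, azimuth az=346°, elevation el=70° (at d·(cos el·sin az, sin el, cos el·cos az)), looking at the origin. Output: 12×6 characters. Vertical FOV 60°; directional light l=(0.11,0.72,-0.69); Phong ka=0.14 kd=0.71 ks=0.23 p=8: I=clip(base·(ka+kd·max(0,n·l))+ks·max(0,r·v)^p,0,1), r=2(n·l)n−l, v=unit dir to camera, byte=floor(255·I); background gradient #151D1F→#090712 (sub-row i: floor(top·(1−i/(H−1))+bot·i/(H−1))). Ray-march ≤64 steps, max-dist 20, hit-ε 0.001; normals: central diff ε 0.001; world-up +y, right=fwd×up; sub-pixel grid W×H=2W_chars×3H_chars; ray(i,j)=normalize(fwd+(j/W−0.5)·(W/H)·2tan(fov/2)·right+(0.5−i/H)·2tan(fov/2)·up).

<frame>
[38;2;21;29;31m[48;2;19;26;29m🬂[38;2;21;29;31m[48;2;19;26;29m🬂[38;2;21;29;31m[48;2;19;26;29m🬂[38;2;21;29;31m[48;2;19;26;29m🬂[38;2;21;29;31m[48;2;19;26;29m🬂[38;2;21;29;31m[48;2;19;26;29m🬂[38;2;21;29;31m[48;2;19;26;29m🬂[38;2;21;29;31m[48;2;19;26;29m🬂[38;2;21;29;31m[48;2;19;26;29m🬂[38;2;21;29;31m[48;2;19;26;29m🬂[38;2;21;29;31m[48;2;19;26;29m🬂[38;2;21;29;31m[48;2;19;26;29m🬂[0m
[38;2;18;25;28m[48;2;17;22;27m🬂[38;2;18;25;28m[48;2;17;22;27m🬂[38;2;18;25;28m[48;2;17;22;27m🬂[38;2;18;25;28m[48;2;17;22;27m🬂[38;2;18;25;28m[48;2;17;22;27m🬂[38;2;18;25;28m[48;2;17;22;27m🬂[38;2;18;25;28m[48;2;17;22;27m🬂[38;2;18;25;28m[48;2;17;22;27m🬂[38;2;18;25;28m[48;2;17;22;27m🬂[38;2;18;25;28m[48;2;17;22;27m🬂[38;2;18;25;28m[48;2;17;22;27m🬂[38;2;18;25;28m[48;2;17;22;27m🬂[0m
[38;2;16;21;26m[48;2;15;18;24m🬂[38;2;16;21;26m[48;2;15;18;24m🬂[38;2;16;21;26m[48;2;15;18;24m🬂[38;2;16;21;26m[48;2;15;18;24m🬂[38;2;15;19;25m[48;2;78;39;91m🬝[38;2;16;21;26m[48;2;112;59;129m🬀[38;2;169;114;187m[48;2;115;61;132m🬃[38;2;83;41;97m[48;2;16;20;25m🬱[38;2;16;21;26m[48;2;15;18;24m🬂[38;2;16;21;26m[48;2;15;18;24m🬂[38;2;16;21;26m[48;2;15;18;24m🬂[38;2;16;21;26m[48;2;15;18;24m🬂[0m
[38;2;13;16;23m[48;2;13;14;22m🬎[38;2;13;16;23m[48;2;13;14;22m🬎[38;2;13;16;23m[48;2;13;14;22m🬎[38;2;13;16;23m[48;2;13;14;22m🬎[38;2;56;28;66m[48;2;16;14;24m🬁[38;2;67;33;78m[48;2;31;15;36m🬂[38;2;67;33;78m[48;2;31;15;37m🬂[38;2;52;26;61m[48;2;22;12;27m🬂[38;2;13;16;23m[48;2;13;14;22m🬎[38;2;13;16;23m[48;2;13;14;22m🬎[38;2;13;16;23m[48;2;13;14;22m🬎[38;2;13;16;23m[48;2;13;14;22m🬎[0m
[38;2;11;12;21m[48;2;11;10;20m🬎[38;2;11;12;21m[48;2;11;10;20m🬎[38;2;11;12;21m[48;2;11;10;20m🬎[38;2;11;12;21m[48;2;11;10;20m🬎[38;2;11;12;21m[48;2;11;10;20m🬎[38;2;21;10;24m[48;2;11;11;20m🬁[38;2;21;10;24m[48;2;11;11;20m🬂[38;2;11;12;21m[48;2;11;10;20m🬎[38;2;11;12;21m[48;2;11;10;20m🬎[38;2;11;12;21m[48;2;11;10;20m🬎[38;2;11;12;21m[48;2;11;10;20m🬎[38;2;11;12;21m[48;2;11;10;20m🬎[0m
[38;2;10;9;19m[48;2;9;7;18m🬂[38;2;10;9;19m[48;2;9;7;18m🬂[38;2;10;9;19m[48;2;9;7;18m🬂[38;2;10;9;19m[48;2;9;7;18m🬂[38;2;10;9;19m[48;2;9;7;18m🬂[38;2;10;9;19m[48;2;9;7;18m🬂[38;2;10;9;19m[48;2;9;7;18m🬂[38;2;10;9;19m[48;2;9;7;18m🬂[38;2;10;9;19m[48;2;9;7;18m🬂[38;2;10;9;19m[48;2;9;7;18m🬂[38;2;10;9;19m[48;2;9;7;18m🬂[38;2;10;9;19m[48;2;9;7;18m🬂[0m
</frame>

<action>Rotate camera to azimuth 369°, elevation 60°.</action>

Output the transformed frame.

<frame>
[38;2;21;29;31m[48;2;19;26;29m🬂[38;2;21;29;31m[48;2;19;26;29m🬂[38;2;21;29;31m[48;2;19;26;29m🬂[38;2;21;29;31m[48;2;19;26;29m🬂[38;2;21;29;31m[48;2;19;26;29m🬂[38;2;21;29;31m[48;2;19;26;29m🬂[38;2;21;29;31m[48;2;19;26;29m🬂[38;2;21;29;31m[48;2;19;26;29m🬂[38;2;21;29;31m[48;2;19;26;29m🬂[38;2;21;29;31m[48;2;19;26;29m🬂[38;2;21;29;31m[48;2;19;26;29m🬂[38;2;21;29;31m[48;2;19;26;29m🬂[0m
[38;2;18;25;28m[48;2;17;22;27m🬂[38;2;18;25;28m[48;2;17;22;27m🬂[38;2;18;25;28m[48;2;17;22;27m🬂[38;2;18;25;28m[48;2;17;22;27m🬂[38;2;18;25;28m[48;2;17;22;27m🬂[38;2;18;25;28m[48;2;17;22;27m🬂[38;2;18;25;28m[48;2;17;22;27m🬂[38;2;18;25;28m[48;2;17;22;27m🬂[38;2;18;25;28m[48;2;17;22;27m🬂[38;2;18;25;28m[48;2;17;22;27m🬂[38;2;18;25;28m[48;2;17;22;27m🬂[38;2;18;25;28m[48;2;17;22;27m🬂[0m
[38;2;16;21;26m[48;2;15;18;24m🬂[38;2;16;21;26m[48;2;15;18;24m🬂[38;2;16;21;26m[48;2;15;18;24m🬂[38;2;16;21;26m[48;2;15;18;24m🬂[38;2;15;19;25m[48;2;47;23;55m🬝[38;2;38;25;48m[48;2;91;46;105m🬐[38;2;137;81;155m[48;2;84;45;97m🬎[38;2;94;47;108m[48;2;16;20;25m🬱[38;2;16;21;26m[48;2;15;18;24m🬂[38;2;16;21;26m[48;2;15;18;24m🬂[38;2;16;21;26m[48;2;15;18;24m🬂[38;2;16;21;26m[48;2;15;18;24m🬂[0m
[38;2;13;16;23m[48;2;13;14;22m🬎[38;2;13;16;23m[48;2;13;14;22m🬎[38;2;13;16;23m[48;2;13;14;22m🬎[38;2;13;16;23m[48;2;13;14;22m🬎[38;2;22;10;25m[48;2;13;15;22m🬉[38;2;41;20;48m[48;2;21;10;24m🬂[38;2;55;27;64m[48;2;25;12;29m🬂[38;2;59;29;69m[48;2;24;14;30m🬂[38;2;13;16;23m[48;2;13;14;22m🬎[38;2;13;16;23m[48;2;13;14;22m🬎[38;2;13;16;23m[48;2;13;14;22m🬎[38;2;13;16;23m[48;2;13;14;22m🬎[0m
[38;2;11;12;21m[48;2;11;10;20m🬎[38;2;11;12;21m[48;2;11;10;20m🬎[38;2;11;12;21m[48;2;11;10;20m🬎[38;2;11;12;21m[48;2;11;10;20m🬎[38;2;11;12;21m[48;2;11;10;20m🬎[38;2;21;10;24m[48;2;11;11;20m🬁[38;2;21;10;24m[48;2;11;11;20m🬂[38;2;11;12;21m[48;2;11;10;20m🬎[38;2;11;12;21m[48;2;11;10;20m🬎[38;2;11;12;21m[48;2;11;10;20m🬎[38;2;11;12;21m[48;2;11;10;20m🬎[38;2;11;12;21m[48;2;11;10;20m🬎[0m
[38;2;10;9;19m[48;2;9;7;18m🬂[38;2;10;9;19m[48;2;9;7;18m🬂[38;2;10;9;19m[48;2;9;7;18m🬂[38;2;10;9;19m[48;2;9;7;18m🬂[38;2;10;9;19m[48;2;9;7;18m🬂[38;2;10;9;19m[48;2;9;7;18m🬂[38;2;10;9;19m[48;2;9;7;18m🬂[38;2;10;9;19m[48;2;9;7;18m🬂[38;2;10;9;19m[48;2;9;7;18m🬂[38;2;10;9;19m[48;2;9;7;18m🬂[38;2;10;9;19m[48;2;9;7;18m🬂[38;2;10;9;19m[48;2;9;7;18m🬂[0m
</frame>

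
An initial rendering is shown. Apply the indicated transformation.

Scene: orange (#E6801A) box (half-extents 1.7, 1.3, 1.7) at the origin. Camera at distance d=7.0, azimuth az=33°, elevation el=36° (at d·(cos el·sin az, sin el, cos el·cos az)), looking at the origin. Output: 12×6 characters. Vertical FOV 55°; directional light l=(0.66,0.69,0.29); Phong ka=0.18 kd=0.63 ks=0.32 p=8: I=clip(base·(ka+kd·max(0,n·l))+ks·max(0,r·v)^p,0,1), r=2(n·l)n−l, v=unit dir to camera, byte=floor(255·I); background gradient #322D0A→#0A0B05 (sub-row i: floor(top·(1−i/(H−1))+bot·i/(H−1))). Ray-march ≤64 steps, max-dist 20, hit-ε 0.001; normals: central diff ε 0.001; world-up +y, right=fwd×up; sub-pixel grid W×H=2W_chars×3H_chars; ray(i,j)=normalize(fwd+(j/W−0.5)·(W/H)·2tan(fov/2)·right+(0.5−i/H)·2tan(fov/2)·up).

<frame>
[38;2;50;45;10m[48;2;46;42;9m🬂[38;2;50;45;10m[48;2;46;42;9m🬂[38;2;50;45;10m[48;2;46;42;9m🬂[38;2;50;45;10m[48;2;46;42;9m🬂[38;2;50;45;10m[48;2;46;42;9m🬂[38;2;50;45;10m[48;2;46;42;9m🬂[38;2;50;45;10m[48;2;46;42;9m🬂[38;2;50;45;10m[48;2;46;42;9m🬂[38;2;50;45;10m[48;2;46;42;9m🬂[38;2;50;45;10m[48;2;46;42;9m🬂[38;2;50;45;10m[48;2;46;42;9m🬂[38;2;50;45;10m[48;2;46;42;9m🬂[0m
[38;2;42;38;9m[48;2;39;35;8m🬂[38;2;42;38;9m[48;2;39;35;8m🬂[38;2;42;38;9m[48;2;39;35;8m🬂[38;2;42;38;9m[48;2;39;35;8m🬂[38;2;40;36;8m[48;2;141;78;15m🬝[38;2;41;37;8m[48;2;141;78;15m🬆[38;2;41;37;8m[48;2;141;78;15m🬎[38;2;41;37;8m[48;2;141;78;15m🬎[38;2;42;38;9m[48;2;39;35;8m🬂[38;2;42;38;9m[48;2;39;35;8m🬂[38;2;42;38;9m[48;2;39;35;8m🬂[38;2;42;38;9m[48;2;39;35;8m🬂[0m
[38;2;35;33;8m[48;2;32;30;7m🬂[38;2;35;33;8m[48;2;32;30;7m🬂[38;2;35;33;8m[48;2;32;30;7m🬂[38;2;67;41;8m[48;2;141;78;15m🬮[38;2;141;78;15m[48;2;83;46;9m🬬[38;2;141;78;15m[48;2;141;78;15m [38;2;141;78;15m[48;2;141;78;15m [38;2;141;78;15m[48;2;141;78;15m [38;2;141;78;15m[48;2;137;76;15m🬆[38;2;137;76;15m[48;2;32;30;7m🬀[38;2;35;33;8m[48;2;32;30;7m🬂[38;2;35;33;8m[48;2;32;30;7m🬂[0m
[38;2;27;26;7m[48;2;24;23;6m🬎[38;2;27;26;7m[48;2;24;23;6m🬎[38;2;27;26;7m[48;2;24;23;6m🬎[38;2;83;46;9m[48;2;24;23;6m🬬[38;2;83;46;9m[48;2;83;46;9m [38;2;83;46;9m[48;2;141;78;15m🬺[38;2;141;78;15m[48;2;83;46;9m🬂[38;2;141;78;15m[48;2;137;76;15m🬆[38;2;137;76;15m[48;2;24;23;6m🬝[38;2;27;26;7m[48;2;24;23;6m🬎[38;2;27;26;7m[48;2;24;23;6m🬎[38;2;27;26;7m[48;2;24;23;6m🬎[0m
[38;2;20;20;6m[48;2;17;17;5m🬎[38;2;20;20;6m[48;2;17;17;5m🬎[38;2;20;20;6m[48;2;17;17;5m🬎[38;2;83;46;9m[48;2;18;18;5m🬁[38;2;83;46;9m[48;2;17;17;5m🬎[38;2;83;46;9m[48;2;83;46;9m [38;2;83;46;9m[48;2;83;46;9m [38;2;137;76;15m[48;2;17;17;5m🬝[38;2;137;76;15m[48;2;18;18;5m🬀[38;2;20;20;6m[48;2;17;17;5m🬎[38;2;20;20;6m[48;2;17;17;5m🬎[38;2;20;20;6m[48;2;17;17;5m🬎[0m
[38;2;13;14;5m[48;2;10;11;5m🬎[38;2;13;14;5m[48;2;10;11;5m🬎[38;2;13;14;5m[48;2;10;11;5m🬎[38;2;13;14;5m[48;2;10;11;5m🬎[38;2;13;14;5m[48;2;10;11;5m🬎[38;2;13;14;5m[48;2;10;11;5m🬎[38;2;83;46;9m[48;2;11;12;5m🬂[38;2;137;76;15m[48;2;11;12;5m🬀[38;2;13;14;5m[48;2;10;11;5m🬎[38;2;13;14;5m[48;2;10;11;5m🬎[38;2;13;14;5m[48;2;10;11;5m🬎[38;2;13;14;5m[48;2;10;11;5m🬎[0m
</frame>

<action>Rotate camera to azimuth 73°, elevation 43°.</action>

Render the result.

<frame>
[38;2;50;45;10m[48;2;46;42;9m🬂[38;2;50;45;10m[48;2;46;42;9m🬂[38;2;50;45;10m[48;2;46;42;9m🬂[38;2;50;45;10m[48;2;46;42;9m🬂[38;2;50;45;10m[48;2;46;42;9m🬂[38;2;50;45;10m[48;2;46;42;9m🬂[38;2;50;45;10m[48;2;46;42;9m🬂[38;2;50;45;10m[48;2;46;42;9m🬂[38;2;50;45;10m[48;2;46;42;9m🬂[38;2;50;45;10m[48;2;46;42;9m🬂[38;2;50;45;10m[48;2;46;42;9m🬂[38;2;50;45;10m[48;2;46;42;9m🬂[0m
[38;2;42;38;9m[48;2;39;35;8m🬂[38;2;42;38;9m[48;2;39;35;8m🬂[38;2;42;38;9m[48;2;39;35;8m🬂[38;2;40;36;8m[48;2;141;78;15m🬝[38;2;41;37;8m[48;2;141;78;15m🬎[38;2;41;37;8m[48;2;141;78;15m🬎[38;2;42;38;9m[48;2;141;78;15m🬂[38;2;141;78;15m[48;2;41;37;8m🬱[38;2;42;38;9m[48;2;39;35;8m🬂[38;2;42;38;9m[48;2;39;35;8m🬂[38;2;42;38;9m[48;2;39;35;8m🬂[38;2;42;38;9m[48;2;39;35;8m🬂[0m
[38;2;35;33;8m[48;2;32;30;7m🬂[38;2;35;33;8m[48;2;32;30;7m🬂[38;2;35;33;8m[48;2;32;30;7m🬂[38;2;141;78;15m[48;2;32;30;7m🬁[38;2;141;78;15m[48;2;141;78;15m [38;2;141;78;15m[48;2;141;78;15m [38;2;141;78;15m[48;2;141;78;15m [38;2;141;78;15m[48;2;141;78;15m [38;2;141;78;15m[48;2;35;33;8m🬺[38;2;141;78;15m[48;2;33;31;7m🬏[38;2;35;33;8m[48;2;32;30;7m🬂[38;2;35;33;8m[48;2;32;30;7m🬂[0m
[38;2;27;26;7m[48;2;24;23;6m🬎[38;2;27;26;7m[48;2;24;23;6m🬎[38;2;27;26;7m[48;2;24;23;6m🬎[38;2;27;26;7m[48;2;24;23;6m🬎[38;2;141;78;15m[48;2;137;76;15m🬎[38;2;141;78;15m[48;2;137;76;15m🬎[38;2;141;78;15m[48;2;137;76;15m🬂[38;2;141;78;15m[48;2;137;76;15m🬂[38;2;141;78;15m[48;2;137;76;15m🬀[38;2;131;73;14m[48;2;26;25;6m▌[38;2;27;26;7m[48;2;24;23;6m🬎[38;2;27;26;7m[48;2;24;23;6m🬎[0m
[38;2;20;20;6m[48;2;17;17;5m🬎[38;2;20;20;6m[48;2;17;17;5m🬎[38;2;20;20;6m[48;2;17;17;5m🬎[38;2;20;20;6m[48;2;17;17;5m🬎[38;2;137;76;15m[48;2;19;19;5m▐[38;2;137;76;15m[48;2;137;76;15m [38;2;137;76;15m[48;2;137;76;15m [38;2;137;76;15m[48;2;17;17;5m🬝[38;2;137;76;15m[48;2;17;17;5m🬎[38;2;20;20;6m[48;2;17;17;5m🬎[38;2;20;20;6m[48;2;17;17;5m🬎[38;2;20;20;6m[48;2;17;17;5m🬎[0m
[38;2;13;14;5m[48;2;10;11;5m🬎[38;2;13;14;5m[48;2;10;11;5m🬎[38;2;13;14;5m[48;2;10;11;5m🬎[38;2;13;14;5m[48;2;10;11;5m🬎[38;2;137;76;15m[48;2;11;12;5m🬁[38;2;137;76;15m[48;2;11;12;5m🬀[38;2;13;14;5m[48;2;10;11;5m🬎[38;2;13;14;5m[48;2;10;11;5m🬎[38;2;13;14;5m[48;2;10;11;5m🬎[38;2;13;14;5m[48;2;10;11;5m🬎[38;2;13;14;5m[48;2;10;11;5m🬎[38;2;13;14;5m[48;2;10;11;5m🬎[0m
</frame>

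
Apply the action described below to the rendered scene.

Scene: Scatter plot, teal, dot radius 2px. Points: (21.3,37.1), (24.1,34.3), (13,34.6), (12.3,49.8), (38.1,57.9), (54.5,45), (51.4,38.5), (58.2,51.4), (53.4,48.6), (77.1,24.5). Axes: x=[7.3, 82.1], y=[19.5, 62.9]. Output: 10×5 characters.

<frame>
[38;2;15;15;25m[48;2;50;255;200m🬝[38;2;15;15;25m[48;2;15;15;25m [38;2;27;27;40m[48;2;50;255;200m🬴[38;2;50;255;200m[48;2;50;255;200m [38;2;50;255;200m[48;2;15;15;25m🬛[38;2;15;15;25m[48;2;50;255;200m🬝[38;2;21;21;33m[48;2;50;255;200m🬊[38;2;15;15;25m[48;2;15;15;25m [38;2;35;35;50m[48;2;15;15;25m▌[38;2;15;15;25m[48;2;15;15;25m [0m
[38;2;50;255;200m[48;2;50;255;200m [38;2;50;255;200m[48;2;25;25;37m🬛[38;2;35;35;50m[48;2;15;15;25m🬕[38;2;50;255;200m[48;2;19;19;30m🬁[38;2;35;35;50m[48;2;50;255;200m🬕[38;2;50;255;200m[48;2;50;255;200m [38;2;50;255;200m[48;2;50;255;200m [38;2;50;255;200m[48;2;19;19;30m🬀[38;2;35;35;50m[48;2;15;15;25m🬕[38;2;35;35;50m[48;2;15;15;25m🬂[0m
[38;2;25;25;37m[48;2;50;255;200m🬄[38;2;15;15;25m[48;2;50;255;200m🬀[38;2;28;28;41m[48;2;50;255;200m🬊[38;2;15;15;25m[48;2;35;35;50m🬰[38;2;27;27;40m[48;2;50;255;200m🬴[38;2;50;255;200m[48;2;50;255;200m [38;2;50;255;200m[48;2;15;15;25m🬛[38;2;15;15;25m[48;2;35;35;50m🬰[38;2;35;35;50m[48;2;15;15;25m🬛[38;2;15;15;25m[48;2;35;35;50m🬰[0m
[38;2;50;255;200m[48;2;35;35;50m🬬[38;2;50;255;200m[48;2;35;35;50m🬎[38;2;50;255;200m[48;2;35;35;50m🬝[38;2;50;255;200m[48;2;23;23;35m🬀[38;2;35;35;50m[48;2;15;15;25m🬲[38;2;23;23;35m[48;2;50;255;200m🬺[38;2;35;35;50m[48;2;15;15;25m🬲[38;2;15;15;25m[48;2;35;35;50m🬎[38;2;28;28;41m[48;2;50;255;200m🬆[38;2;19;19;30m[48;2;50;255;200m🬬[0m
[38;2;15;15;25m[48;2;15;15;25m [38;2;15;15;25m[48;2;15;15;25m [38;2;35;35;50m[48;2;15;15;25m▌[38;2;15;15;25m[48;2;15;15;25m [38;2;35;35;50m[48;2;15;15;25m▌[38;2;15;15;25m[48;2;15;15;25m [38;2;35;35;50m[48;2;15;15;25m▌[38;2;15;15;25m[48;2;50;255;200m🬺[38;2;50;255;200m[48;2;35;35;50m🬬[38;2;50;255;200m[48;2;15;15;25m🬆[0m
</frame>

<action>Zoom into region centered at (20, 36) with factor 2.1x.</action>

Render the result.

<frame>
[38;2;15;15;25m[48;2;15;15;25m [38;2;15;15;25m[48;2;15;15;25m [38;2;35;35;50m[48;2;15;15;25m▌[38;2;15;15;25m[48;2;15;15;25m [38;2;35;35;50m[48;2;15;15;25m▌[38;2;15;15;25m[48;2;15;15;25m [38;2;35;35;50m[48;2;15;15;25m▌[38;2;15;15;25m[48;2;15;15;25m [38;2;35;35;50m[48;2;15;15;25m▌[38;2;15;15;25m[48;2;15;15;25m [0m
[38;2;35;35;50m[48;2;15;15;25m🬂[38;2;35;35;50m[48;2;15;15;25m🬂[38;2;31;31;45m[48;2;50;255;200m🬝[38;2;35;35;50m[48;2;15;15;25m🬂[38;2;31;31;45m[48;2;50;255;200m🬝[38;2;50;255;200m[48;2;28;28;41m🬱[38;2;35;35;50m[48;2;15;15;25m🬕[38;2;35;35;50m[48;2;15;15;25m🬂[38;2;35;35;50m[48;2;15;15;25m🬕[38;2;35;35;50m[48;2;15;15;25m🬂[0m
[38;2;15;15;25m[48;2;35;35;50m🬰[38;2;19;19;30m[48;2;50;255;200m🬴[38;2;50;255;200m[48;2;50;255;200m [38;2;50;255;200m[48;2;15;15;25m🬛[38;2;50;255;200m[48;2;35;35;50m🬨[38;2;50;255;200m[48;2;50;255;200m [38;2;50;255;200m[48;2;25;25;37m🬲[38;2;15;15;25m[48;2;35;35;50m🬰[38;2;35;35;50m[48;2;15;15;25m🬛[38;2;15;15;25m[48;2;35;35;50m🬰[0m
[38;2;15;15;25m[48;2;35;35;50m🬎[38;2;15;15;25m[48;2;35;35;50m🬎[38;2;50;255;200m[48;2;31;31;45m🬁[38;2;15;15;25m[48;2;35;35;50m🬎[38;2;35;35;50m[48;2;15;15;25m🬲[38;2;50;255;200m[48;2;28;28;41m🬊[38;2;50;255;200m[48;2;27;27;40m🬀[38;2;15;15;25m[48;2;35;35;50m🬎[38;2;35;35;50m[48;2;15;15;25m🬲[38;2;15;15;25m[48;2;35;35;50m🬎[0m
[38;2;15;15;25m[48;2;15;15;25m [38;2;15;15;25m[48;2;15;15;25m [38;2;35;35;50m[48;2;15;15;25m▌[38;2;15;15;25m[48;2;15;15;25m [38;2;35;35;50m[48;2;15;15;25m▌[38;2;15;15;25m[48;2;15;15;25m [38;2;35;35;50m[48;2;15;15;25m▌[38;2;15;15;25m[48;2;15;15;25m [38;2;35;35;50m[48;2;15;15;25m▌[38;2;15;15;25m[48;2;15;15;25m [0m
</frame>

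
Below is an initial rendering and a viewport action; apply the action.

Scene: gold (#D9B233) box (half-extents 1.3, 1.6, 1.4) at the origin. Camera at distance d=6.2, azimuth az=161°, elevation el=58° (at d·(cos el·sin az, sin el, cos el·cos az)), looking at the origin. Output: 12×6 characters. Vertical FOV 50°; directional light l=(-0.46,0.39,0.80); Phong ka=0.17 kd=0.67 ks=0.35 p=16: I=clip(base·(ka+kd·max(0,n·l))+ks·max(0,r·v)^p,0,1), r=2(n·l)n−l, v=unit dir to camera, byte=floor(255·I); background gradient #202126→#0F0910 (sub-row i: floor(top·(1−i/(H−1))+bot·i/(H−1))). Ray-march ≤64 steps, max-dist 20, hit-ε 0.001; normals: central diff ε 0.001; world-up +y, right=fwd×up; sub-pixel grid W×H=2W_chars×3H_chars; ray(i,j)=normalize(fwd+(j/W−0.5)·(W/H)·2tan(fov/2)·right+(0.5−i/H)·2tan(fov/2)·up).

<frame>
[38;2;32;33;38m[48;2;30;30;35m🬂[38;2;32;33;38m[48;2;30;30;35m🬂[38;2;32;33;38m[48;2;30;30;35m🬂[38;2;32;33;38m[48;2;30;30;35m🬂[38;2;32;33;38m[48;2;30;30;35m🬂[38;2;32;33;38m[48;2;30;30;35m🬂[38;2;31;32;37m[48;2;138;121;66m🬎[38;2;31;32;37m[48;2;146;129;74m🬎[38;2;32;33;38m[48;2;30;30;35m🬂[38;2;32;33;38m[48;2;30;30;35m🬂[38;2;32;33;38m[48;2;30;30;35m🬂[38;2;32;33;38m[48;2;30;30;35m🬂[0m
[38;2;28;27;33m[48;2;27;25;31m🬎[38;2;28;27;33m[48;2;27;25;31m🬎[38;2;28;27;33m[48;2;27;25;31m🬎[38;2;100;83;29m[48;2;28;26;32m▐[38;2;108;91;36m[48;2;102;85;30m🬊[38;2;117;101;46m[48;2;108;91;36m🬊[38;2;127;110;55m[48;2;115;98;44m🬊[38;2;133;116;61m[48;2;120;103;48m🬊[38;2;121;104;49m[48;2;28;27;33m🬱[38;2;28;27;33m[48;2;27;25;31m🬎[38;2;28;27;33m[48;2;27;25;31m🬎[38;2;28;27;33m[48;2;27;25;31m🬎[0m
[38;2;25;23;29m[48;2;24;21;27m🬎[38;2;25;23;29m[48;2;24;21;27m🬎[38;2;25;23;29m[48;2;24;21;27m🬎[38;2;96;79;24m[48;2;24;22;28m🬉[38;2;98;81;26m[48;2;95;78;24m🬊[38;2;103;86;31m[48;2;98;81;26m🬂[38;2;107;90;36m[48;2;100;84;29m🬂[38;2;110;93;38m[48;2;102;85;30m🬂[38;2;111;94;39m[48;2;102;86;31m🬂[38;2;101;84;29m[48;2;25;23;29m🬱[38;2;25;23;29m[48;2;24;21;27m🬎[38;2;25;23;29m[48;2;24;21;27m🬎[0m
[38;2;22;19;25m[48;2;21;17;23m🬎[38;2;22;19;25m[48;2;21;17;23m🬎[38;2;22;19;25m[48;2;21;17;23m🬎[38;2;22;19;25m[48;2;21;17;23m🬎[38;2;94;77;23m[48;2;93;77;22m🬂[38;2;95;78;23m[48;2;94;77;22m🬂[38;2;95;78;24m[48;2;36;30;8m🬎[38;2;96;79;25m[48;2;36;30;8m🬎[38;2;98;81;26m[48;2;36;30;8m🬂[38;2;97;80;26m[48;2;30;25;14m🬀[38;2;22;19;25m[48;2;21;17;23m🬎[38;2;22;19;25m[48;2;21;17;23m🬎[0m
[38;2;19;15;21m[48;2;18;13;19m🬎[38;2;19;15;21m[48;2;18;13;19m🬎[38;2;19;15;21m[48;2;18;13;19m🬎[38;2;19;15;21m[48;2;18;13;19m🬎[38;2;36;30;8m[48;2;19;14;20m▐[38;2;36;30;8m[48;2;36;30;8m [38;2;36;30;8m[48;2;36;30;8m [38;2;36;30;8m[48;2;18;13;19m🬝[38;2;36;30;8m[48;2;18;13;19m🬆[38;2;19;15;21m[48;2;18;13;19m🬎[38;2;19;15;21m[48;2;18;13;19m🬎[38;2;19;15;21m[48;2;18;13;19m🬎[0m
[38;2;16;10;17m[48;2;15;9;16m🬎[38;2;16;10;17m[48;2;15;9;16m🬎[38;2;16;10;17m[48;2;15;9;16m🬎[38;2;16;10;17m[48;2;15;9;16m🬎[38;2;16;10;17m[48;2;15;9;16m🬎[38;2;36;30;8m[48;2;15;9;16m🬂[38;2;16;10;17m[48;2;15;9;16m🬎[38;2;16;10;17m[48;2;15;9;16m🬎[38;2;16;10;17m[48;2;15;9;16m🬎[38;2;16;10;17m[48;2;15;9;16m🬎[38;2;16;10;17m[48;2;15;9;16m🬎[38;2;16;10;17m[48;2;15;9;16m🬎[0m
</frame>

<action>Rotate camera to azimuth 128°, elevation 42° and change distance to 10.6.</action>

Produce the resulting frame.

<frame>
[38;2;32;33;38m[48;2;30;30;35m🬂[38;2;32;33;38m[48;2;30;30;35m🬂[38;2;32;33;38m[48;2;30;30;35m🬂[38;2;32;33;38m[48;2;30;30;35m🬂[38;2;32;33;38m[48;2;30;30;35m🬂[38;2;32;33;38m[48;2;30;30;35m🬂[38;2;32;33;38m[48;2;30;30;35m🬂[38;2;32;33;38m[48;2;30;30;35m🬂[38;2;32;33;38m[48;2;30;30;35m🬂[38;2;32;33;38m[48;2;30;30;35m🬂[38;2;32;33;38m[48;2;30;30;35m🬂[38;2;32;33;38m[48;2;30;30;35m🬂[0m
[38;2;28;27;33m[48;2;27;25;31m🬎[38;2;28;27;33m[48;2;27;25;31m🬎[38;2;28;27;33m[48;2;27;25;31m🬎[38;2;28;27;33m[48;2;27;25;31m🬎[38;2;28;27;33m[48;2;27;25;31m🬎[38;2;28;27;32m[48;2;133;116;62m🬝[38;2;124;107;52m[48;2;28;27;32m🬏[38;2;28;27;33m[48;2;27;25;31m🬎[38;2;28;27;33m[48;2;27;25;31m🬎[38;2;28;27;33m[48;2;27;25;31m🬎[38;2;28;27;33m[48;2;27;25;31m🬎[38;2;28;27;33m[48;2;27;25;31m🬎[0m
[38;2;25;23;29m[48;2;24;21;27m🬎[38;2;25;23;29m[48;2;24;21;27m🬎[38;2;25;23;29m[48;2;24;21;27m🬎[38;2;25;23;29m[48;2;24;21;27m🬎[38;2;142;125;70m[48;2;27;24;24m🬇[38;2;129;112;57m[48;2;36;30;8m🬬[38;2;119;102;47m[48;2;110;93;39m🬄[38;2;104;87;32m[48;2;31;27;19m🬛[38;2;25;23;29m[48;2;24;21;27m🬎[38;2;25;23;29m[48;2;24;21;27m🬎[38;2;25;23;29m[48;2;24;21;27m🬎[38;2;25;23;29m[48;2;24;21;27m🬎[0m
[38;2;22;19;25m[48;2;21;17;23m🬎[38;2;22;19;25m[48;2;21;17;23m🬎[38;2;22;19;25m[48;2;21;17;23m🬎[38;2;22;19;25m[48;2;21;17;23m🬎[38;2;36;30;8m[48;2;22;18;24m▐[38;2;36;30;8m[48;2;36;30;8m [38;2;36;30;8m[48;2;36;30;8m [38;2;36;30;8m[48;2;21;17;23m🬝[38;2;22;19;25m[48;2;21;17;23m🬎[38;2;22;19;25m[48;2;21;17;23m🬎[38;2;22;19;25m[48;2;21;17;23m🬎[38;2;22;19;25m[48;2;21;17;23m🬎[0m
[38;2;19;15;21m[48;2;18;13;19m🬎[38;2;19;15;21m[48;2;18;13;19m🬎[38;2;19;15;21m[48;2;18;13;19m🬎[38;2;19;15;21m[48;2;18;13;19m🬎[38;2;19;15;21m[48;2;18;13;19m🬎[38;2;36;30;8m[48;2;18;14;20m🬁[38;2;36;30;8m[48;2;18;13;19m🬎[38;2;36;30;8m[48;2;18;14;20m🬀[38;2;19;15;21m[48;2;18;13;19m🬎[38;2;19;15;21m[48;2;18;13;19m🬎[38;2;19;15;21m[48;2;18;13;19m🬎[38;2;19;15;21m[48;2;18;13;19m🬎[0m
[38;2;16;10;17m[48;2;15;9;16m🬎[38;2;16;10;17m[48;2;15;9;16m🬎[38;2;16;10;17m[48;2;15;9;16m🬎[38;2;16;10;17m[48;2;15;9;16m🬎[38;2;16;10;17m[48;2;15;9;16m🬎[38;2;16;10;17m[48;2;15;9;16m🬎[38;2;16;10;17m[48;2;15;9;16m🬎[38;2;16;10;17m[48;2;15;9;16m🬎[38;2;16;10;17m[48;2;15;9;16m🬎[38;2;16;10;17m[48;2;15;9;16m🬎[38;2;16;10;17m[48;2;15;9;16m🬎[38;2;16;10;17m[48;2;15;9;16m🬎[0m
</frame>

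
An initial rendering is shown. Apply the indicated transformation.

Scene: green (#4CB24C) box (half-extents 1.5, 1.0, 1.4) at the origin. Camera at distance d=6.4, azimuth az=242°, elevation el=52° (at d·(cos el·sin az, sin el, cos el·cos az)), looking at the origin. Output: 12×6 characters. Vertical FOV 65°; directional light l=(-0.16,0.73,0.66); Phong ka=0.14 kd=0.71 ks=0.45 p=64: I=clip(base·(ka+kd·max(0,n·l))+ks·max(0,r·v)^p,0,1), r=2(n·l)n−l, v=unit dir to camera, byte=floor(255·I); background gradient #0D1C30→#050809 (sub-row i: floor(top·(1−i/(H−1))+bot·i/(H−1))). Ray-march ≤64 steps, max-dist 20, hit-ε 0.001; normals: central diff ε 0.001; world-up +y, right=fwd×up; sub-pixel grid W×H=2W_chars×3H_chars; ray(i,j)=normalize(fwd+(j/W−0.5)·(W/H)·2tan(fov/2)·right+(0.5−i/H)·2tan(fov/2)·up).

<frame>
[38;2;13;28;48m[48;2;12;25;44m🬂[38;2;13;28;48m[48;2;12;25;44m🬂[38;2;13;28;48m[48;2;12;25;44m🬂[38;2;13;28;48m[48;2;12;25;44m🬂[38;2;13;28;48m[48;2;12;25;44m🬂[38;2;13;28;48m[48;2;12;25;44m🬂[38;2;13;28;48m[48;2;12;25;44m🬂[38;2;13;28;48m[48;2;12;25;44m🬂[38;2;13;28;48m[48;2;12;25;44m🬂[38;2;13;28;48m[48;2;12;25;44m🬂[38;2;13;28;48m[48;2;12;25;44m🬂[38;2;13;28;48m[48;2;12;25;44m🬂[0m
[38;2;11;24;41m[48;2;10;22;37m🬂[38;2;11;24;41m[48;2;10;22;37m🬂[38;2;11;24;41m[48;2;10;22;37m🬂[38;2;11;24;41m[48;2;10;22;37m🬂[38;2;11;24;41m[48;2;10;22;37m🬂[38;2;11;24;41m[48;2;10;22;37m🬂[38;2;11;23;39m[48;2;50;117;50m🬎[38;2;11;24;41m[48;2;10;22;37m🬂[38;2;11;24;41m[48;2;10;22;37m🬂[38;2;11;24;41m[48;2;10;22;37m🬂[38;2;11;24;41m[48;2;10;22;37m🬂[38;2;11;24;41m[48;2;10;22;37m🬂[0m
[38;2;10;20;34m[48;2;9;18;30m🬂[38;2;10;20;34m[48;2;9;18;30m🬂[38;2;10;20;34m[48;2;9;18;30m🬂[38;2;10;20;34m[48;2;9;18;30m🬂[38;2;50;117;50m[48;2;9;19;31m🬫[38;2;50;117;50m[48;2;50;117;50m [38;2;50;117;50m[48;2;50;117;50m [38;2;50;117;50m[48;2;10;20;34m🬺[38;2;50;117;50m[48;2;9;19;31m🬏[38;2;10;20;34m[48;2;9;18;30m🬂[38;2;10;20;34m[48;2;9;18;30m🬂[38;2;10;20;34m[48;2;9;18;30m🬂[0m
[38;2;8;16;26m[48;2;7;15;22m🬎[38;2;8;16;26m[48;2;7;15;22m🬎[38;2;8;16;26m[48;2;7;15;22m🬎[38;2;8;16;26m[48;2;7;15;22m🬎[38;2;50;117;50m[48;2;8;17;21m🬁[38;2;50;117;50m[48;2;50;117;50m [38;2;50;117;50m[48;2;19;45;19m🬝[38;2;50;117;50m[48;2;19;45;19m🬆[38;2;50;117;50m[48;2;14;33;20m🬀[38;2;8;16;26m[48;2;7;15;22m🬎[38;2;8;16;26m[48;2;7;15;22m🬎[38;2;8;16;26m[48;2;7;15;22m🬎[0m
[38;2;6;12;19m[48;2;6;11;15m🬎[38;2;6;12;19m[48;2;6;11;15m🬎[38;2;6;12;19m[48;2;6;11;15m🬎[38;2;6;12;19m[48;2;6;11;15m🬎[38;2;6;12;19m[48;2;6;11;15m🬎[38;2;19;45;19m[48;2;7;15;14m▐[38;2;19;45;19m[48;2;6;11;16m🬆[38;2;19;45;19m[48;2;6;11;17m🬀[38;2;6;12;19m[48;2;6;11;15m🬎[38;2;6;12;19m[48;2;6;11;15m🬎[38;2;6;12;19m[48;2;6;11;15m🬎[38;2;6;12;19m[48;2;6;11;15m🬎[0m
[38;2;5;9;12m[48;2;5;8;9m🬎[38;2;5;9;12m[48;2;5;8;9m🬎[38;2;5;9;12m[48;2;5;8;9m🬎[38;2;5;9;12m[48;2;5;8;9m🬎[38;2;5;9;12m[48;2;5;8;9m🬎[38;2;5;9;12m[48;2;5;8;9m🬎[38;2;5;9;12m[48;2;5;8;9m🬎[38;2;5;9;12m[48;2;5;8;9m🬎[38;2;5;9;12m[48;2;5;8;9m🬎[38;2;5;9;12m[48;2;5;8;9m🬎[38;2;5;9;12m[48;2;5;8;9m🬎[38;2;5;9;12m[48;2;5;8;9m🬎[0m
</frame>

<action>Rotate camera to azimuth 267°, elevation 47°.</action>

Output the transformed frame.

<frame>
[38;2;13;28;48m[48;2;12;25;44m🬂[38;2;13;28;48m[48;2;12;25;44m🬂[38;2;13;28;48m[48;2;12;25;44m🬂[38;2;13;28;48m[48;2;12;25;44m🬂[38;2;13;28;48m[48;2;12;25;44m🬂[38;2;13;28;48m[48;2;12;25;44m🬂[38;2;13;28;48m[48;2;12;25;44m🬂[38;2;13;28;48m[48;2;12;25;44m🬂[38;2;13;28;48m[48;2;12;25;44m🬂[38;2;13;28;48m[48;2;12;25;44m🬂[38;2;13;28;48m[48;2;12;25;44m🬂[38;2;13;28;48m[48;2;12;25;44m🬂[0m
[38;2;11;24;41m[48;2;10;22;37m🬂[38;2;11;24;41m[48;2;10;22;37m🬂[38;2;11;24;41m[48;2;10;22;37m🬂[38;2;11;24;41m[48;2;10;22;37m🬂[38;2;11;24;41m[48;2;10;22;37m🬂[38;2;11;24;41m[48;2;10;22;37m🬂[38;2;11;24;41m[48;2;10;22;37m🬂[38;2;11;24;41m[48;2;10;22;37m🬂[38;2;11;24;41m[48;2;10;22;37m🬂[38;2;11;24;41m[48;2;10;22;37m🬂[38;2;11;24;41m[48;2;10;22;37m🬂[38;2;11;24;41m[48;2;10;22;37m🬂[0m
[38;2;10;20;34m[48;2;9;18;30m🬂[38;2;10;20;34m[48;2;9;18;30m🬂[38;2;10;20;34m[48;2;9;18;30m🬂[38;2;10;20;34m[48;2;9;18;30m🬂[38;2;50;117;50m[48;2;9;19;31m▐[38;2;50;117;50m[48;2;50;117;50m [38;2;50;117;50m[48;2;50;117;50m [38;2;50;117;50m[48;2;50;117;50m [38;2;10;20;34m[48;2;9;18;30m🬂[38;2;10;20;34m[48;2;9;18;30m🬂[38;2;10;20;34m[48;2;9;18;30m🬂[38;2;10;20;34m[48;2;9;18;30m🬂[0m
[38;2;8;16;26m[48;2;7;15;22m🬎[38;2;8;16;26m[48;2;7;15;22m🬎[38;2;8;16;26m[48;2;7;15;22m🬎[38;2;8;16;26m[48;2;7;15;22m🬎[38;2;50;117;50m[48;2;10;23;23m🬉[38;2;50;117;50m[48;2;19;45;19m🬎[38;2;50;117;50m[48;2;19;45;19m🬎[38;2;50;117;50m[48;2;19;45;19m🬎[38;2;50;117;50m[48;2;10;23;23m🬄[38;2;8;16;26m[48;2;7;15;22m🬎[38;2;8;16;26m[48;2;7;15;22m🬎[38;2;8;16;26m[48;2;7;15;22m🬎[0m
[38;2;6;12;19m[48;2;6;11;15m🬎[38;2;6;12;19m[48;2;6;11;15m🬎[38;2;6;12;19m[48;2;6;11;15m🬎[38;2;6;12;19m[48;2;6;11;15m🬎[38;2;19;45;19m[48;2;6;11;17m🬉[38;2;19;45;19m[48;2;6;11;15m🬎[38;2;19;45;19m[48;2;6;11;15m🬎[38;2;19;45;19m[48;2;6;11;16m🬆[38;2;6;12;19m[48;2;6;11;15m🬎[38;2;6;12;19m[48;2;6;11;15m🬎[38;2;6;12;19m[48;2;6;11;15m🬎[38;2;6;12;19m[48;2;6;11;15m🬎[0m
[38;2;5;9;12m[48;2;5;8;9m🬎[38;2;5;9;12m[48;2;5;8;9m🬎[38;2;5;9;12m[48;2;5;8;9m🬎[38;2;5;9;12m[48;2;5;8;9m🬎[38;2;5;9;12m[48;2;5;8;9m🬎[38;2;5;9;12m[48;2;5;8;9m🬎[38;2;5;9;12m[48;2;5;8;9m🬎[38;2;5;9;12m[48;2;5;8;9m🬎[38;2;5;9;12m[48;2;5;8;9m🬎[38;2;5;9;12m[48;2;5;8;9m🬎[38;2;5;9;12m[48;2;5;8;9m🬎[38;2;5;9;12m[48;2;5;8;9m🬎[0m
</frame>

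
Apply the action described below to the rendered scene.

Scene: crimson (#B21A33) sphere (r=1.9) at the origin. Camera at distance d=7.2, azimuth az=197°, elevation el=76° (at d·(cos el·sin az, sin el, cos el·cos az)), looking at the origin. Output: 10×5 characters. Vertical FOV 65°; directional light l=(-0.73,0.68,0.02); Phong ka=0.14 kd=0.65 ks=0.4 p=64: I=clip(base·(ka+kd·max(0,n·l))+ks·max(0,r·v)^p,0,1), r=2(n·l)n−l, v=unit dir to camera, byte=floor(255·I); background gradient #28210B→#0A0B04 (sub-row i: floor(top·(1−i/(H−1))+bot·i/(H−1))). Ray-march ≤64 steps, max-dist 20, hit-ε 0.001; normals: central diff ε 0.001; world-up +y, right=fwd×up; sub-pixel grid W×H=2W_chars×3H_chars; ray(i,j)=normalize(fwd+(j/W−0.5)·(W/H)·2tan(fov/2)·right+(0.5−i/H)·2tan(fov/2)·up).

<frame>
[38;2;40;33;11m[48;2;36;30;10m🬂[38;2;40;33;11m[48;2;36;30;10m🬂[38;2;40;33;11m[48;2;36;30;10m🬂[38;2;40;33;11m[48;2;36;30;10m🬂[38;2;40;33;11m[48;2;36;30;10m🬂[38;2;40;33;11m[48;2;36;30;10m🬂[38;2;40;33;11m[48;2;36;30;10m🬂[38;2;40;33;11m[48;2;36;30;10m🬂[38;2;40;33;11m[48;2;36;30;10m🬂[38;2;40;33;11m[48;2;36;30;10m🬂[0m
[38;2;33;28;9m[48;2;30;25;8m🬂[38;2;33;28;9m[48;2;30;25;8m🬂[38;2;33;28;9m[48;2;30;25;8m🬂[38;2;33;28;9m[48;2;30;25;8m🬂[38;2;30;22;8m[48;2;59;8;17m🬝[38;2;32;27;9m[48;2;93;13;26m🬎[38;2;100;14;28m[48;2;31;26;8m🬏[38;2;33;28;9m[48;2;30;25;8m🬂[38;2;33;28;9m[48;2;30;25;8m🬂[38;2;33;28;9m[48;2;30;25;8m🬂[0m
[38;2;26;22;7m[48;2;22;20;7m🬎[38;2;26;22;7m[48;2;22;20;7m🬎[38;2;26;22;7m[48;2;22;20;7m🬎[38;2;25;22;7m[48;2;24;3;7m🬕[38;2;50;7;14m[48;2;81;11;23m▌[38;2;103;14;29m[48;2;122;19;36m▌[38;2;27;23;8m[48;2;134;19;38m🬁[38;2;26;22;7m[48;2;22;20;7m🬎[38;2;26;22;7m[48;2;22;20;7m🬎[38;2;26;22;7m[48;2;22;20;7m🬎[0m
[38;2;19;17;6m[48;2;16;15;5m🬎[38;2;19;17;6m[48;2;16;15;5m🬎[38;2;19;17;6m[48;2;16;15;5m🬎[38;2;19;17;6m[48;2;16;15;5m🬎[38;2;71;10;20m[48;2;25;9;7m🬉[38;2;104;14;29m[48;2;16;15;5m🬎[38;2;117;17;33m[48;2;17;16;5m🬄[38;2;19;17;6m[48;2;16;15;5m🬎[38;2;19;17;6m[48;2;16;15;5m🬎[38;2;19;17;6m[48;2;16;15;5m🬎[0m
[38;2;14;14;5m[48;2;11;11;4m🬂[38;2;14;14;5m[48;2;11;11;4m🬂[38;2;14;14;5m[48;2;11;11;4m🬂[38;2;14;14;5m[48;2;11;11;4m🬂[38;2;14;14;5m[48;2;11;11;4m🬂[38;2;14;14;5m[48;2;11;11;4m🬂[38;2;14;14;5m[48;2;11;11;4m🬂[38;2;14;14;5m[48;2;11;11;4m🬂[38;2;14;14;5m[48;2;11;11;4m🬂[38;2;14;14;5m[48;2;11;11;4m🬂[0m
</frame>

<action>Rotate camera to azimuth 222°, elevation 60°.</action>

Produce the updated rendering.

<frame>
[38;2;40;33;11m[48;2;36;30;10m🬂[38;2;40;33;11m[48;2;36;30;10m🬂[38;2;40;33;11m[48;2;36;30;10m🬂[38;2;40;33;11m[48;2;36;30;10m🬂[38;2;40;33;11m[48;2;36;30;10m🬂[38;2;40;33;11m[48;2;36;30;10m🬂[38;2;40;33;11m[48;2;36;30;10m🬂[38;2;40;33;11m[48;2;36;30;10m🬂[38;2;40;33;11m[48;2;36;30;10m🬂[38;2;40;33;11m[48;2;36;30;10m🬂[0m
[38;2;33;28;9m[48;2;30;25;8m🬂[38;2;33;28;9m[48;2;30;25;8m🬂[38;2;33;28;9m[48;2;30;25;8m🬂[38;2;33;28;9m[48;2;30;25;8m🬂[38;2;30;22;8m[48;2;70;10;20m🬝[38;2;32;27;9m[48;2;98;14;27m🬎[38;2;91;13;26m[48;2;31;26;8m🬏[38;2;33;28;9m[48;2;30;25;8m🬂[38;2;33;28;9m[48;2;30;25;8m🬂[38;2;33;28;9m[48;2;30;25;8m🬂[0m
[38;2;26;22;7m[48;2;22;20;7m🬎[38;2;26;22;7m[48;2;22;20;7m🬎[38;2;26;22;7m[48;2;22;20;7m🬎[38;2;25;22;7m[48;2;24;3;7m🬕[38;2;70;10;19m[48;2;97;13;27m▌[38;2;120;17;34m[48;2;158;44;62m🬝[38;2;27;23;8m[48;2;132;19;37m🬁[38;2;26;22;7m[48;2;22;20;7m🬎[38;2;26;22;7m[48;2;22;20;7m🬎[38;2;26;22;7m[48;2;22;20;7m🬎[0m
[38;2;19;17;6m[48;2;16;15;5m🬎[38;2;19;17;6m[48;2;16;15;5m🬎[38;2;19;17;6m[48;2;16;15;5m🬎[38;2;19;17;6m[48;2;16;15;5m🬎[38;2;82;11;23m[48;2;20;11;6m🬊[38;2;115;16;32m[48;2;16;15;5m🬎[38;2;118;17;33m[48;2;17;16;5m🬄[38;2;19;17;6m[48;2;16;15;5m🬎[38;2;19;17;6m[48;2;16;15;5m🬎[38;2;19;17;6m[48;2;16;15;5m🬎[0m
[38;2;14;14;5m[48;2;11;11;4m🬂[38;2;14;14;5m[48;2;11;11;4m🬂[38;2;14;14;5m[48;2;11;11;4m🬂[38;2;14;14;5m[48;2;11;11;4m🬂[38;2;14;14;5m[48;2;11;11;4m🬂[38;2;14;14;5m[48;2;11;11;4m🬂[38;2;14;14;5m[48;2;11;11;4m🬂[38;2;14;14;5m[48;2;11;11;4m🬂[38;2;14;14;5m[48;2;11;11;4m🬂[38;2;14;14;5m[48;2;11;11;4m🬂[0m
</frame>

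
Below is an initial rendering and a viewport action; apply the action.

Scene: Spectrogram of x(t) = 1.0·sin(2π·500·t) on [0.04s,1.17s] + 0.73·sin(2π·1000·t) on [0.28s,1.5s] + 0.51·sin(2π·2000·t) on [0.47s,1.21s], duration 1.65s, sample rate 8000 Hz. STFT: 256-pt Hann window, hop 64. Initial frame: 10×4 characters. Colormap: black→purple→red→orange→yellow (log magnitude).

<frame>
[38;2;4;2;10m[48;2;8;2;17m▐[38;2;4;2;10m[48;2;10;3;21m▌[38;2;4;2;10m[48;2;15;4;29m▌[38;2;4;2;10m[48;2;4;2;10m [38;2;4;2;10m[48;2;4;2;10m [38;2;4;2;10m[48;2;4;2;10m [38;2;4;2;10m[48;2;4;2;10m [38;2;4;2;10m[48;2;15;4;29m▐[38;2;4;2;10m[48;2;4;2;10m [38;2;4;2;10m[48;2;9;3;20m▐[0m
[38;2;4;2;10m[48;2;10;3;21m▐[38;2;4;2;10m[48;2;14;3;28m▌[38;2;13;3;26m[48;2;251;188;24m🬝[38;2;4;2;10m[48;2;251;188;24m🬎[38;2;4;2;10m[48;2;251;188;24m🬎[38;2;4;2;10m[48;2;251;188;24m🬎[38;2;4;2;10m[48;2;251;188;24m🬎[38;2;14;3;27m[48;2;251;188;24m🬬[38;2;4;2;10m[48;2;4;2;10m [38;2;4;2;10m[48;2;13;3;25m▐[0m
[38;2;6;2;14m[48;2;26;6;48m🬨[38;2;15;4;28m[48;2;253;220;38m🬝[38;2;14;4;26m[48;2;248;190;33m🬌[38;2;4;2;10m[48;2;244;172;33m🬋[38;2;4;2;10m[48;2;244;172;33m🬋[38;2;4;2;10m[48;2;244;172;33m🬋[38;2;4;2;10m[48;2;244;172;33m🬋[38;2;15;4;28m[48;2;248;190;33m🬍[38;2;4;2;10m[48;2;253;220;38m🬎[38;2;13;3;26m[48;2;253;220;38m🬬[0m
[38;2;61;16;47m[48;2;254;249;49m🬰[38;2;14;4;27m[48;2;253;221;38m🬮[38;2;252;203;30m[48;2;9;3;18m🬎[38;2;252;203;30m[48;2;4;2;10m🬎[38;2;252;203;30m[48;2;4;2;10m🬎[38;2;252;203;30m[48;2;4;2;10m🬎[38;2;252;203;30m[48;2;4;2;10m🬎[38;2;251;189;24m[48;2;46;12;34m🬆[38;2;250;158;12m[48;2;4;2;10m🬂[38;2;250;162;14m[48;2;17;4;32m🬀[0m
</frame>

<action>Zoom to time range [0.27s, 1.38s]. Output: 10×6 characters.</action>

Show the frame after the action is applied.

<frame>
[38;2;4;2;10m[48;2;8;2;17m▐[38;2;4;2;10m[48;2;14;4;28m▌[38;2;4;2;10m[48;2;4;2;10m [38;2;4;2;10m[48;2;4;2;10m [38;2;4;2;10m[48;2;4;2;10m [38;2;4;2;10m[48;2;4;2;10m [38;2;4;2;10m[48;2;4;2;10m [38;2;4;2;10m[48;2;4;2;10m [38;2;7;2;16m[48;2;13;3;26m▌[38;2;4;2;10m[48;2;4;2;10m [0m
[38;2;4;2;10m[48;2;9;3;19m▐[38;2;4;2;10m[48;2;19;4;35m▌[38;2;4;2;10m[48;2;4;2;10m [38;2;4;2;10m[48;2;4;2;10m [38;2;4;2;10m[48;2;4;2;10m [38;2;4;2;10m[48;2;4;2;10m [38;2;4;2;10m[48;2;4;2;10m [38;2;4;2;10m[48;2;4;2;10m [38;2;8;2;17m[48;2;17;4;32m▌[38;2;4;2;10m[48;2;4;2;10m [0m
[38;2;4;2;10m[48;2;12;3;23m▐[38;2;16;4;31m[48;2;251;188;24m🬝[38;2;4;2;10m[48;2;251;188;24m🬎[38;2;4;2;10m[48;2;251;188;24m🬎[38;2;4;2;10m[48;2;251;188;24m🬎[38;2;4;2;10m[48;2;251;188;24m🬎[38;2;4;2;10m[48;2;251;188;24m🬎[38;2;4;2;10m[48;2;251;188;24m🬎[38;2;20;5;38m[48;2;251;188;24m🬎[38;2;4;2;10m[48;2;4;2;10m [0m
[38;2;7;2;15m[48;2;26;6;48m🬨[38;2;16;4;31m[48;2;240;132;23m🬺[38;2;236;125;28m[48;2;4;2;10m🬂[38;2;236;125;28m[48;2;4;2;10m🬂[38;2;236;125;28m[48;2;4;2;10m🬂[38;2;236;125;28m[48;2;4;2;10m🬂[38;2;236;125;28m[48;2;4;2;10m🬂[38;2;236;125;28m[48;2;4;2;10m🬂[38;2;237;127;26m[48;2;24;6;44m🬂[38;2;4;2;10m[48;2;4;2;10m [0m
[38;2;45;11;48m[48;2;253;220;38m🬰[38;2;11;3;23m[48;2;253;220;38m🬰[38;2;4;2;10m[48;2;253;220;38m🬰[38;2;4;2;10m[48;2;253;220;38m🬰[38;2;4;2;10m[48;2;253;220;38m🬰[38;2;4;2;10m[48;2;253;220;38m🬰[38;2;4;2;10m[48;2;253;220;38m🬰[38;2;4;2;10m[48;2;253;220;38m🬰[38;2;253;220;38m[48;2;35;8;49m🬋[38;2;4;2;10m[48;2;253;220;38m🬰[0m
[38;2;254;249;49m[48;2;17;4;32m🬂[38;2;254;249;49m[48;2;10;3;20m🬂[38;2;254;249;49m[48;2;5;2;13m🬂[38;2;254;249;49m[48;2;5;2;13m🬂[38;2;254;249;49m[48;2;5;2;13m🬂[38;2;254;249;49m[48;2;5;2;13m🬂[38;2;254;249;49m[48;2;5;2;13m🬂[38;2;254;249;49m[48;2;5;2;13m🬂[38;2;237;170;50m[48;2;32;7;41m🬄[38;2;4;2;10m[48;2;4;2;10m [0m
</frame>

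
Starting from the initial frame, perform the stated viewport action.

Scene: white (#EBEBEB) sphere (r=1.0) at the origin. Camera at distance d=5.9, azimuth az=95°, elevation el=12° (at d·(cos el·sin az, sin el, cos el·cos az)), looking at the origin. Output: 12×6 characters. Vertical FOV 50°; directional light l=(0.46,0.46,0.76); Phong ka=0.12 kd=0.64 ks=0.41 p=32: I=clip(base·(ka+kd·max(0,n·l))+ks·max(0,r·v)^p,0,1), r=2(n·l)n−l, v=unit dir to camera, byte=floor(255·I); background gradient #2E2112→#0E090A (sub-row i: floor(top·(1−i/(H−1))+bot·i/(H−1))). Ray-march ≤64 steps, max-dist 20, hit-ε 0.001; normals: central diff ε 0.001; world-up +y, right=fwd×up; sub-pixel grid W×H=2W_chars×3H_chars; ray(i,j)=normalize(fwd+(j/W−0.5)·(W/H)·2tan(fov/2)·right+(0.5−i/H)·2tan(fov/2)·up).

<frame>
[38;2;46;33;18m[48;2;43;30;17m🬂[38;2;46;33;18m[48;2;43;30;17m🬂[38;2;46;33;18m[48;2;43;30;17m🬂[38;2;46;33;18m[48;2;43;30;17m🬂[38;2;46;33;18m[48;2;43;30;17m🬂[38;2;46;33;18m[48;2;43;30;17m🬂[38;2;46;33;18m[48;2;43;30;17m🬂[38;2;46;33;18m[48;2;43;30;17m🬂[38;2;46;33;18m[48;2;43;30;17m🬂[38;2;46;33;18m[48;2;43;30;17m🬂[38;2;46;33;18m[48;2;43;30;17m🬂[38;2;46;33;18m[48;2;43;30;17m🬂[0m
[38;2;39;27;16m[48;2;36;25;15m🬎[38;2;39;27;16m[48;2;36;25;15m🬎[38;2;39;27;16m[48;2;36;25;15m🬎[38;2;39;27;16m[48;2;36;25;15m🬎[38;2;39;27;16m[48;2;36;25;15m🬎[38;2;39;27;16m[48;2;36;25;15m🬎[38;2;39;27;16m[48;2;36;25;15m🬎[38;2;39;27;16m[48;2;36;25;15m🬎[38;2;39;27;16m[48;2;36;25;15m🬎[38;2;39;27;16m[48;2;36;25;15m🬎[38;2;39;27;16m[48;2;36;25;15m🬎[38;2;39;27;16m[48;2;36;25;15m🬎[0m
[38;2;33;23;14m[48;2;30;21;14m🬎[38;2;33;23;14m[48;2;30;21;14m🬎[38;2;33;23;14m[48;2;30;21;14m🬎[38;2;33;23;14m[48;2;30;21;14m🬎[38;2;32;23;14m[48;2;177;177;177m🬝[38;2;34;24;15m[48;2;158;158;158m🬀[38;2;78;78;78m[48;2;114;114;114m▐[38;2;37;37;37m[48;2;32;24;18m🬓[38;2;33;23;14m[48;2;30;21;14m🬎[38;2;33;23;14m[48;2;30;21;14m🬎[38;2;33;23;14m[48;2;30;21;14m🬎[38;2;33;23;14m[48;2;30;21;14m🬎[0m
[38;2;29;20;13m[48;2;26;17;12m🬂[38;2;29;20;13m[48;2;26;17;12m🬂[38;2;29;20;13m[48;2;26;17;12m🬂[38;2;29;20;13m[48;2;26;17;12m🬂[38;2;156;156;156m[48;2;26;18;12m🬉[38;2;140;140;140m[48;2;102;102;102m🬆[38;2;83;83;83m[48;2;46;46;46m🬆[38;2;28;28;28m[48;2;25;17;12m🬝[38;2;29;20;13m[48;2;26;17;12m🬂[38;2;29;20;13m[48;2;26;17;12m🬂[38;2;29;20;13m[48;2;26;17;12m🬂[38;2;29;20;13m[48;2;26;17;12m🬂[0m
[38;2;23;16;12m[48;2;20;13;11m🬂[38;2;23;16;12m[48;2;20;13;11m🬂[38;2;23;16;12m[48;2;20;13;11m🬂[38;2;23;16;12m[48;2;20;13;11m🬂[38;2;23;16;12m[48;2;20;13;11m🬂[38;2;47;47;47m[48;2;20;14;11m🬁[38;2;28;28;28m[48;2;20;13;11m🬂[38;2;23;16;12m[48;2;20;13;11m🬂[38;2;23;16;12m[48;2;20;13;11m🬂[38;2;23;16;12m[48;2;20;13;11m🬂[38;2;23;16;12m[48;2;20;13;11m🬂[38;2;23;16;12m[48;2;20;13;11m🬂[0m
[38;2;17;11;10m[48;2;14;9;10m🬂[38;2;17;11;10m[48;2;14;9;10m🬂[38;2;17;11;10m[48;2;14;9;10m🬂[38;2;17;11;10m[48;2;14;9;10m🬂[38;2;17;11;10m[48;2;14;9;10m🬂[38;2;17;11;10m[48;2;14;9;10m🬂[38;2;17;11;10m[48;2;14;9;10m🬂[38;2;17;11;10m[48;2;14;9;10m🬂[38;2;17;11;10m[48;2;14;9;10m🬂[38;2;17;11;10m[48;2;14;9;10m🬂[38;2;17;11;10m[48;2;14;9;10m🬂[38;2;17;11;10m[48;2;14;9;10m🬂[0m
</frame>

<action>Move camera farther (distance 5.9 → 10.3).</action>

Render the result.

<frame>
[38;2;46;33;18m[48;2;43;30;17m🬂[38;2;46;33;18m[48;2;43;30;17m🬂[38;2;46;33;18m[48;2;43;30;17m🬂[38;2;46;33;18m[48;2;43;30;17m🬂[38;2;46;33;18m[48;2;43;30;17m🬂[38;2;46;33;18m[48;2;43;30;17m🬂[38;2;46;33;18m[48;2;43;30;17m🬂[38;2;46;33;18m[48;2;43;30;17m🬂[38;2;46;33;18m[48;2;43;30;17m🬂[38;2;46;33;18m[48;2;43;30;17m🬂[38;2;46;33;18m[48;2;43;30;17m🬂[38;2;46;33;18m[48;2;43;30;17m🬂[0m
[38;2;39;27;16m[48;2;36;25;15m🬎[38;2;39;27;16m[48;2;36;25;15m🬎[38;2;39;27;16m[48;2;36;25;15m🬎[38;2;39;27;16m[48;2;36;25;15m🬎[38;2;39;27;16m[48;2;36;25;15m🬎[38;2;39;27;16m[48;2;36;25;15m🬎[38;2;39;27;16m[48;2;36;25;15m🬎[38;2;39;27;16m[48;2;36;25;15m🬎[38;2;39;27;16m[48;2;36;25;15m🬎[38;2;39;27;16m[48;2;36;25;15m🬎[38;2;39;27;16m[48;2;36;25;15m🬎[38;2;39;27;16m[48;2;36;25;15m🬎[0m
[38;2;33;23;14m[48;2;30;21;14m🬎[38;2;33;23;14m[48;2;30;21;14m🬎[38;2;33;23;14m[48;2;30;21;14m🬎[38;2;33;23;14m[48;2;30;21;14m🬎[38;2;33;23;14m[48;2;30;21;14m🬎[38;2;32;23;14m[48;2;166;166;166m🬝[38;2;35;28;21m[48;2;118;118;118m🬬[38;2;33;23;14m[48;2;30;21;14m🬎[38;2;33;23;14m[48;2;30;21;14m🬎[38;2;33;23;14m[48;2;30;21;14m🬎[38;2;33;23;14m[48;2;30;21;14m🬎[38;2;33;23;14m[48;2;30;21;14m🬎[0m
[38;2;29;20;13m[48;2;26;17;12m🬂[38;2;29;20;13m[48;2;26;17;12m🬂[38;2;29;20;13m[48;2;26;17;12m🬂[38;2;29;20;13m[48;2;26;17;12m🬂[38;2;29;20;13m[48;2;26;17;12m🬂[38;2;135;135;135m[48;2;26;18;12m🬉[38;2;82;82;82m[48;2;27;23;21m🬄[38;2;29;20;13m[48;2;26;17;12m🬂[38;2;29;20;13m[48;2;26;17;12m🬂[38;2;29;20;13m[48;2;26;17;12m🬂[38;2;29;20;13m[48;2;26;17;12m🬂[38;2;29;20;13m[48;2;26;17;12m🬂[0m
[38;2;23;16;12m[48;2;20;13;11m🬂[38;2;23;16;12m[48;2;20;13;11m🬂[38;2;23;16;12m[48;2;20;13;11m🬂[38;2;23;16;12m[48;2;20;13;11m🬂[38;2;23;16;12m[48;2;20;13;11m🬂[38;2;23;16;12m[48;2;20;13;11m🬂[38;2;23;16;12m[48;2;20;13;11m🬂[38;2;23;16;12m[48;2;20;13;11m🬂[38;2;23;16;12m[48;2;20;13;11m🬂[38;2;23;16;12m[48;2;20;13;11m🬂[38;2;23;16;12m[48;2;20;13;11m🬂[38;2;23;16;12m[48;2;20;13;11m🬂[0m
[38;2;17;11;10m[48;2;14;9;10m🬂[38;2;17;11;10m[48;2;14;9;10m🬂[38;2;17;11;10m[48;2;14;9;10m🬂[38;2;17;11;10m[48;2;14;9;10m🬂[38;2;17;11;10m[48;2;14;9;10m🬂[38;2;17;11;10m[48;2;14;9;10m🬂[38;2;17;11;10m[48;2;14;9;10m🬂[38;2;17;11;10m[48;2;14;9;10m🬂[38;2;17;11;10m[48;2;14;9;10m🬂[38;2;17;11;10m[48;2;14;9;10m🬂[38;2;17;11;10m[48;2;14;9;10m🬂[38;2;17;11;10m[48;2;14;9;10m🬂[0m
</frame>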